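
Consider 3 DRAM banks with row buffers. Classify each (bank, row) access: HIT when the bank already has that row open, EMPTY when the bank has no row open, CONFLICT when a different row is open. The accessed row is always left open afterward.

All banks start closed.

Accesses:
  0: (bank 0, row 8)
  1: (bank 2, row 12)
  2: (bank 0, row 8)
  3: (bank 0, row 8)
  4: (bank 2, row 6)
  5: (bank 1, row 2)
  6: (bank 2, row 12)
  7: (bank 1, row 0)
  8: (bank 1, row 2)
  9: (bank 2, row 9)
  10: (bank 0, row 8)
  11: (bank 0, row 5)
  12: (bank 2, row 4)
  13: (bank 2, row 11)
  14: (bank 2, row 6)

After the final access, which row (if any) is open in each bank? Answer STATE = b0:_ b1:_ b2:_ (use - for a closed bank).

STATE = b0:5 b1:2 b2:6

0: bank 0 row 8 — prev None → EMPTY
1: bank 2 row 12 — prev None → EMPTY
2: bank 0 row 8 — prev 8 → HIT
3: bank 0 row 8 — prev 8 → HIT
4: bank 2 row 6 — prev 12 → CONFLICT
5: bank 1 row 2 — prev None → EMPTY
6: bank 2 row 12 — prev 6 → CONFLICT
7: bank 1 row 0 — prev 2 → CONFLICT
8: bank 1 row 2 — prev 0 → CONFLICT
9: bank 2 row 9 — prev 12 → CONFLICT
10: bank 0 row 8 — prev 8 → HIT
11: bank 0 row 5 — prev 8 → CONFLICT
12: bank 2 row 4 — prev 9 → CONFLICT
13: bank 2 row 11 — prev 4 → CONFLICT
14: bank 2 row 6 — prev 11 → CONFLICT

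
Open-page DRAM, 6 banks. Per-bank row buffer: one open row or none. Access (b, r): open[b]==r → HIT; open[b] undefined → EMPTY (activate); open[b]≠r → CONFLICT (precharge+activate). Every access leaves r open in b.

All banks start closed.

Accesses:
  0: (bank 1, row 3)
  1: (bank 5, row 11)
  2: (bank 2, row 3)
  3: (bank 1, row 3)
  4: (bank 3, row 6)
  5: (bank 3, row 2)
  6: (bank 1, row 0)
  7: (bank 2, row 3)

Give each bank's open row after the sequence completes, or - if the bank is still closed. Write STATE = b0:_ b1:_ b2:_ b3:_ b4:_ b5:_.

STATE = b0:- b1:0 b2:3 b3:2 b4:- b5:11

  [0] b1 r3: no row ⇒ E
  [1] b5 r11: no row ⇒ E
  [2] b2 r3: no row ⇒ E
  [3] b1 r3: had r3 ⇒ H
  [4] b3 r6: no row ⇒ E
  [5] b3 r2: had r6 ⇒ C
  [6] b1 r0: had r3 ⇒ C
  [7] b2 r3: had r3 ⇒ H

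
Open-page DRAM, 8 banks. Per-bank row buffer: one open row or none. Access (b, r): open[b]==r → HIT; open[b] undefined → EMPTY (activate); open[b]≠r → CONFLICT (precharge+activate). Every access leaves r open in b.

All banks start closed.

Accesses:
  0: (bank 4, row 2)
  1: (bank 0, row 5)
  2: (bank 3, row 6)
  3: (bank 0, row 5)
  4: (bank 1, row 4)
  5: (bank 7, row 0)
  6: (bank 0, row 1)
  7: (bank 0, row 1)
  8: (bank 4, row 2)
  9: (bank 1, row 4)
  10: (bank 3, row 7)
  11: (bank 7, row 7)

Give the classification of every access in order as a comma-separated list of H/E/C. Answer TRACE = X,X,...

TRACE = E,E,E,H,E,E,C,H,H,H,C,C

  [0] b4 r2: no row ⇒ E
  [1] b0 r5: no row ⇒ E
  [2] b3 r6: no row ⇒ E
  [3] b0 r5: had r5 ⇒ H
  [4] b1 r4: no row ⇒ E
  [5] b7 r0: no row ⇒ E
  [6] b0 r1: had r5 ⇒ C
  [7] b0 r1: had r1 ⇒ H
  [8] b4 r2: had r2 ⇒ H
  [9] b1 r4: had r4 ⇒ H
  [10] b3 r7: had r6 ⇒ C
  [11] b7 r7: had r0 ⇒ C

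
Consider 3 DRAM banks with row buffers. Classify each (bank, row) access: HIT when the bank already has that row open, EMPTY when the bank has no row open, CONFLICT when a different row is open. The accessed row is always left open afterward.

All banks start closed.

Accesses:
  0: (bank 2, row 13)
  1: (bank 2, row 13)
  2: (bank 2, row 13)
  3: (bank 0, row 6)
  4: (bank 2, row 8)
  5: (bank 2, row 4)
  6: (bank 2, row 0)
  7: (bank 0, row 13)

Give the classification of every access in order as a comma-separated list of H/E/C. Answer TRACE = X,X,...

TRACE = E,H,H,E,C,C,C,C

0: bank 2 row 13 — prev None → EMPTY
1: bank 2 row 13 — prev 13 → HIT
2: bank 2 row 13 — prev 13 → HIT
3: bank 0 row 6 — prev None → EMPTY
4: bank 2 row 8 — prev 13 → CONFLICT
5: bank 2 row 4 — prev 8 → CONFLICT
6: bank 2 row 0 — prev 4 → CONFLICT
7: bank 0 row 13 — prev 6 → CONFLICT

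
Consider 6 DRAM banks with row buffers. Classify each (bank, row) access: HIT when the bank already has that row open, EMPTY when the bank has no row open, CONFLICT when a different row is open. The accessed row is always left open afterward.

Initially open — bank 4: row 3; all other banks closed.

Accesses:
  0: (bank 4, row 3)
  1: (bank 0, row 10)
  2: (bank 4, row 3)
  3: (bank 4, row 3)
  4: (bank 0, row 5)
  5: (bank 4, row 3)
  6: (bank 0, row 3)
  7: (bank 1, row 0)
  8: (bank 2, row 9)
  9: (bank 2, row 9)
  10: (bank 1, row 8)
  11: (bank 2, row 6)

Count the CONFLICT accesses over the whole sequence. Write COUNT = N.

COUNT = 4

#0 (4,3) H  (was 3)
#1 (0,10) E
#2 (4,3) H  (was 3)
#3 (4,3) H  (was 3)
#4 (0,5) C  (was 10)
#5 (4,3) H  (was 3)
#6 (0,3) C  (was 5)
#7 (1,0) E
#8 (2,9) E
#9 (2,9) H  (was 9)
#10 (1,8) C  (was 0)
#11 (2,6) C  (was 9)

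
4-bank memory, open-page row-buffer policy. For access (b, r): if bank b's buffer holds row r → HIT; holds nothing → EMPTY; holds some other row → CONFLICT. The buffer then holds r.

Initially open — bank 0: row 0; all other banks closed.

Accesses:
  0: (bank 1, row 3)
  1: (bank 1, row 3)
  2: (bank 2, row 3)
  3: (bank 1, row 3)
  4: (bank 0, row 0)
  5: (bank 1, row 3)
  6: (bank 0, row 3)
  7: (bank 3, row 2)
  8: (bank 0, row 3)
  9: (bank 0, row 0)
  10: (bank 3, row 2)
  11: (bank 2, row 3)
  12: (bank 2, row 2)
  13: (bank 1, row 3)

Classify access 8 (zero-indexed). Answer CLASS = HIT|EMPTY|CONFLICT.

CLASS = HIT

  [0] b1 r3: no row ⇒ E
  [1] b1 r3: had r3 ⇒ H
  [2] b2 r3: no row ⇒ E
  [3] b1 r3: had r3 ⇒ H
  [4] b0 r0: had r0 ⇒ H
  [5] b1 r3: had r3 ⇒ H
  [6] b0 r3: had r0 ⇒ C
  [7] b3 r2: no row ⇒ E
  [8] b0 r3: had r3 ⇒ H
  [9] b0 r0: had r3 ⇒ C
  [10] b3 r2: had r2 ⇒ H
  [11] b2 r3: had r3 ⇒ H
  [12] b2 r2: had r3 ⇒ C
  [13] b1 r3: had r3 ⇒ H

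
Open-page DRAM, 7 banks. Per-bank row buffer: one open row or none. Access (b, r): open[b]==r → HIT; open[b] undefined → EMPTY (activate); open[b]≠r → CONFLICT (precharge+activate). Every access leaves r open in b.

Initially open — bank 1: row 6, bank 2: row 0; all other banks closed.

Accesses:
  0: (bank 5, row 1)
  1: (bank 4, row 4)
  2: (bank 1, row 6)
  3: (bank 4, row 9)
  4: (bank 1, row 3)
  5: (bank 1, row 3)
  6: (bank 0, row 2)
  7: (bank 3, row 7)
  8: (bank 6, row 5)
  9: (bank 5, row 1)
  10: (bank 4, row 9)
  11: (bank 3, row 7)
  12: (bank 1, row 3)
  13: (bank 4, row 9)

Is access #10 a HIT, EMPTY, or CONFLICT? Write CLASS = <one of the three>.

step 0: bank5 None->1 [EMPTY]
step 1: bank4 None->4 [EMPTY]
step 2: bank1 6->6 [HIT]
step 3: bank4 4->9 [CONFLICT]
step 4: bank1 6->3 [CONFLICT]
step 5: bank1 3->3 [HIT]
step 6: bank0 None->2 [EMPTY]
step 7: bank3 None->7 [EMPTY]
step 8: bank6 None->5 [EMPTY]
step 9: bank5 1->1 [HIT]
step 10: bank4 9->9 [HIT]
step 11: bank3 7->7 [HIT]
step 12: bank1 3->3 [HIT]
step 13: bank4 9->9 [HIT]

CLASS = HIT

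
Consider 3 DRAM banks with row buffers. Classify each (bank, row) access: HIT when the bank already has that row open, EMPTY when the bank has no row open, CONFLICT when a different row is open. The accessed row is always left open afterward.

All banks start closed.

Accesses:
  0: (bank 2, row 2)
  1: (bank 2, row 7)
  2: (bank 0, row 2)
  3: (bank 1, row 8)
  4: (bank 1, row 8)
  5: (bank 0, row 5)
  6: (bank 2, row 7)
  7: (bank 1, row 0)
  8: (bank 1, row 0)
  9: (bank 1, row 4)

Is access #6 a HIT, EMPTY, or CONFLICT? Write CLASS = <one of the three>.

#0 (2,2) E
#1 (2,7) C  (was 2)
#2 (0,2) E
#3 (1,8) E
#4 (1,8) H  (was 8)
#5 (0,5) C  (was 2)
#6 (2,7) H  (was 7)
#7 (1,0) C  (was 8)
#8 (1,0) H  (was 0)
#9 (1,4) C  (was 0)

CLASS = HIT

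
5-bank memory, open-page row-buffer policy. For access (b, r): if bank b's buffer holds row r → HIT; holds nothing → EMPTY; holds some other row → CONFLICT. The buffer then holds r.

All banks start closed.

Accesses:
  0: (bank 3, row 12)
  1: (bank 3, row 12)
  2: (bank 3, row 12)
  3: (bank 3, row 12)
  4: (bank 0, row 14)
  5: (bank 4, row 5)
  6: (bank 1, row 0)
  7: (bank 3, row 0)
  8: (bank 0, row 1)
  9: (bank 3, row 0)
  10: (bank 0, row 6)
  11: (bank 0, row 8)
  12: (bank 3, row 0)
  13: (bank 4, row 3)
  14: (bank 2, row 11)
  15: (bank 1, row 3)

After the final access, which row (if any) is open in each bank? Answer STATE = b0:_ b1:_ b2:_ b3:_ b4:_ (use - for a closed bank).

  [0] b3 r12: no row ⇒ E
  [1] b3 r12: had r12 ⇒ H
  [2] b3 r12: had r12 ⇒ H
  [3] b3 r12: had r12 ⇒ H
  [4] b0 r14: no row ⇒ E
  [5] b4 r5: no row ⇒ E
  [6] b1 r0: no row ⇒ E
  [7] b3 r0: had r12 ⇒ C
  [8] b0 r1: had r14 ⇒ C
  [9] b3 r0: had r0 ⇒ H
  [10] b0 r6: had r1 ⇒ C
  [11] b0 r8: had r6 ⇒ C
  [12] b3 r0: had r0 ⇒ H
  [13] b4 r3: had r5 ⇒ C
  [14] b2 r11: no row ⇒ E
  [15] b1 r3: had r0 ⇒ C

STATE = b0:8 b1:3 b2:11 b3:0 b4:3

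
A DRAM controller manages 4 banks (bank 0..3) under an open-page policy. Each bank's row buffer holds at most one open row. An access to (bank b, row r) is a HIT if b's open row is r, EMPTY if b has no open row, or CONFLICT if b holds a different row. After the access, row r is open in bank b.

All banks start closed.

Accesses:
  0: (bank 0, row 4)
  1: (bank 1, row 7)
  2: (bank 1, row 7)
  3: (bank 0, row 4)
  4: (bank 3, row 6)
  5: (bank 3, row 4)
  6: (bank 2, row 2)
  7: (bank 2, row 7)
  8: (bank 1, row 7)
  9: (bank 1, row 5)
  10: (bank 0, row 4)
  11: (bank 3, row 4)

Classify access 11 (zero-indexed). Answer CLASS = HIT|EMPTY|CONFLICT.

  [0] b0 r4: no row ⇒ E
  [1] b1 r7: no row ⇒ E
  [2] b1 r7: had r7 ⇒ H
  [3] b0 r4: had r4 ⇒ H
  [4] b3 r6: no row ⇒ E
  [5] b3 r4: had r6 ⇒ C
  [6] b2 r2: no row ⇒ E
  [7] b2 r7: had r2 ⇒ C
  [8] b1 r7: had r7 ⇒ H
  [9] b1 r5: had r7 ⇒ C
  [10] b0 r4: had r4 ⇒ H
  [11] b3 r4: had r4 ⇒ H

CLASS = HIT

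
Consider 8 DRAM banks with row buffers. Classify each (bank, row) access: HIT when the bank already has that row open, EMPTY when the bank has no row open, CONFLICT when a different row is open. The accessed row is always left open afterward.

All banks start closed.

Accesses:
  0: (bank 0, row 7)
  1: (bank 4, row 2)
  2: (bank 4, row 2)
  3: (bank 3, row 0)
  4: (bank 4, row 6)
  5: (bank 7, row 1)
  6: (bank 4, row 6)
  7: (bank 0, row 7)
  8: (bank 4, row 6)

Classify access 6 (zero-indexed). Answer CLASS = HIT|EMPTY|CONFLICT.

#0 (0,7) E
#1 (4,2) E
#2 (4,2) H  (was 2)
#3 (3,0) E
#4 (4,6) C  (was 2)
#5 (7,1) E
#6 (4,6) H  (was 6)
#7 (0,7) H  (was 7)
#8 (4,6) H  (was 6)

CLASS = HIT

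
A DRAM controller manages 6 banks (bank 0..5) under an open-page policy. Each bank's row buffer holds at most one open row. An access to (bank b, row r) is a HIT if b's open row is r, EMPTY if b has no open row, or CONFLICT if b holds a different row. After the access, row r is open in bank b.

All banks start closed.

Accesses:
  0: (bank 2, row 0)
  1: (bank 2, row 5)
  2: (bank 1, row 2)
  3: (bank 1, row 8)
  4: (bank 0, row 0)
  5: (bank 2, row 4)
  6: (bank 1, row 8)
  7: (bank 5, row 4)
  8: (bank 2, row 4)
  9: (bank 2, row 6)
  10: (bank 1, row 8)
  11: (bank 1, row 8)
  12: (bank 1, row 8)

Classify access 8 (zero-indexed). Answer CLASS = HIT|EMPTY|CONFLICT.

#0 (2,0) E
#1 (2,5) C  (was 0)
#2 (1,2) E
#3 (1,8) C  (was 2)
#4 (0,0) E
#5 (2,4) C  (was 5)
#6 (1,8) H  (was 8)
#7 (5,4) E
#8 (2,4) H  (was 4)
#9 (2,6) C  (was 4)
#10 (1,8) H  (was 8)
#11 (1,8) H  (was 8)
#12 (1,8) H  (was 8)

CLASS = HIT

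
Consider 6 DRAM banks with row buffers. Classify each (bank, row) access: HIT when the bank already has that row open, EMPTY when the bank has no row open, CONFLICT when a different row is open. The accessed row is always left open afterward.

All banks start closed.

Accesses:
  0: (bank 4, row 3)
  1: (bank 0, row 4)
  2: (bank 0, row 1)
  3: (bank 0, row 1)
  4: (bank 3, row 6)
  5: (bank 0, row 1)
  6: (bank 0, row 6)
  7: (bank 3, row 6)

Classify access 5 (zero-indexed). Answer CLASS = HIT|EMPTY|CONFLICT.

step 0: bank4 None->3 [EMPTY]
step 1: bank0 None->4 [EMPTY]
step 2: bank0 4->1 [CONFLICT]
step 3: bank0 1->1 [HIT]
step 4: bank3 None->6 [EMPTY]
step 5: bank0 1->1 [HIT]
step 6: bank0 1->6 [CONFLICT]
step 7: bank3 6->6 [HIT]

CLASS = HIT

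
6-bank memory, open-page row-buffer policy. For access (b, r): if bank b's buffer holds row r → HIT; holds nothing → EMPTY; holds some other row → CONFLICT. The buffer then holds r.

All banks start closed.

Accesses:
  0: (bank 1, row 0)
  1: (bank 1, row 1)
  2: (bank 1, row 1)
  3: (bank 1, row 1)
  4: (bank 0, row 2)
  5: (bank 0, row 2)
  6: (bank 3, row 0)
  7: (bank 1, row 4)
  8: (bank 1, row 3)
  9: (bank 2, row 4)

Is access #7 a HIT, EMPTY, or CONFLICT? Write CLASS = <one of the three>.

  [0] b1 r0: no row ⇒ E
  [1] b1 r1: had r0 ⇒ C
  [2] b1 r1: had r1 ⇒ H
  [3] b1 r1: had r1 ⇒ H
  [4] b0 r2: no row ⇒ E
  [5] b0 r2: had r2 ⇒ H
  [6] b3 r0: no row ⇒ E
  [7] b1 r4: had r1 ⇒ C
  [8] b1 r3: had r4 ⇒ C
  [9] b2 r4: no row ⇒ E

CLASS = CONFLICT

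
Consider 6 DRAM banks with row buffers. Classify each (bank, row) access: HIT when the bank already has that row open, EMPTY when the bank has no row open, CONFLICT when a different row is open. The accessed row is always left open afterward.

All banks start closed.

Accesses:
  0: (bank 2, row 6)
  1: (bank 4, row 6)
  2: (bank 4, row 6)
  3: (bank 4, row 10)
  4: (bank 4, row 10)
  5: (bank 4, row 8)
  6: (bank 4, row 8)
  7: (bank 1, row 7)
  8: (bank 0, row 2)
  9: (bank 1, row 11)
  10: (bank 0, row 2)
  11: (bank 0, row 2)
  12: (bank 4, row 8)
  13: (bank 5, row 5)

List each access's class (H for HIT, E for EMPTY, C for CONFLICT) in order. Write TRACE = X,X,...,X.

TRACE = E,E,H,C,H,C,H,E,E,C,H,H,H,E

#0 (2,6) E
#1 (4,6) E
#2 (4,6) H  (was 6)
#3 (4,10) C  (was 6)
#4 (4,10) H  (was 10)
#5 (4,8) C  (was 10)
#6 (4,8) H  (was 8)
#7 (1,7) E
#8 (0,2) E
#9 (1,11) C  (was 7)
#10 (0,2) H  (was 2)
#11 (0,2) H  (was 2)
#12 (4,8) H  (was 8)
#13 (5,5) E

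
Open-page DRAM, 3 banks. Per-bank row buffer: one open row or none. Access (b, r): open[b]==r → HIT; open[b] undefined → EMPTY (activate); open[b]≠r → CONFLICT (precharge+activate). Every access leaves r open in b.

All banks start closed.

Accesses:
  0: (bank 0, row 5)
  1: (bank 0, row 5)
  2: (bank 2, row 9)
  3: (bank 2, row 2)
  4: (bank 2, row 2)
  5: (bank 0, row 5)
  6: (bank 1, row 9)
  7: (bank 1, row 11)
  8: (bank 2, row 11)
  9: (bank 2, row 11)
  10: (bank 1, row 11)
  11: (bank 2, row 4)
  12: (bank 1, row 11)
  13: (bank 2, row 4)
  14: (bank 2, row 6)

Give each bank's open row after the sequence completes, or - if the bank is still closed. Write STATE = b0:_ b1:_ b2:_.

STATE = b0:5 b1:11 b2:6

step 0: bank0 None->5 [EMPTY]
step 1: bank0 5->5 [HIT]
step 2: bank2 None->9 [EMPTY]
step 3: bank2 9->2 [CONFLICT]
step 4: bank2 2->2 [HIT]
step 5: bank0 5->5 [HIT]
step 6: bank1 None->9 [EMPTY]
step 7: bank1 9->11 [CONFLICT]
step 8: bank2 2->11 [CONFLICT]
step 9: bank2 11->11 [HIT]
step 10: bank1 11->11 [HIT]
step 11: bank2 11->4 [CONFLICT]
step 12: bank1 11->11 [HIT]
step 13: bank2 4->4 [HIT]
step 14: bank2 4->6 [CONFLICT]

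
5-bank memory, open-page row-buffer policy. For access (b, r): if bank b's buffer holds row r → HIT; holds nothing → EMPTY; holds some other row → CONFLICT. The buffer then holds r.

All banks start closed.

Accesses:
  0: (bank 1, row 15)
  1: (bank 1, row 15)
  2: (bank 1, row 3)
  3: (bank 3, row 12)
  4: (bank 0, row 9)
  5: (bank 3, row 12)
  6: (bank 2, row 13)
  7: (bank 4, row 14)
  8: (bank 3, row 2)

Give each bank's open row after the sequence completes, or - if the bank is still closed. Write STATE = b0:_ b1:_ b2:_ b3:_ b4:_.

#0 (1,15) E
#1 (1,15) H  (was 15)
#2 (1,3) C  (was 15)
#3 (3,12) E
#4 (0,9) E
#5 (3,12) H  (was 12)
#6 (2,13) E
#7 (4,14) E
#8 (3,2) C  (was 12)

STATE = b0:9 b1:3 b2:13 b3:2 b4:14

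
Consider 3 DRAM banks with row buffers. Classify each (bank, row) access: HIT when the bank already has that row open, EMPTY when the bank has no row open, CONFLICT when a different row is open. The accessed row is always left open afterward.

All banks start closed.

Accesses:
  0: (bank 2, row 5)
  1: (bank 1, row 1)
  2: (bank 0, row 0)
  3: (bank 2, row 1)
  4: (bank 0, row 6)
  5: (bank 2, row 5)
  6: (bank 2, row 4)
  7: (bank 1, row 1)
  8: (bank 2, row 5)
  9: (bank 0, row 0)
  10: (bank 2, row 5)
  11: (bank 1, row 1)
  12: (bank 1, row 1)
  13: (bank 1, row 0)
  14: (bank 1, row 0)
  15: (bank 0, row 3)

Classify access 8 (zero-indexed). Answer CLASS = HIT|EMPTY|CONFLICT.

step 0: bank2 None->5 [EMPTY]
step 1: bank1 None->1 [EMPTY]
step 2: bank0 None->0 [EMPTY]
step 3: bank2 5->1 [CONFLICT]
step 4: bank0 0->6 [CONFLICT]
step 5: bank2 1->5 [CONFLICT]
step 6: bank2 5->4 [CONFLICT]
step 7: bank1 1->1 [HIT]
step 8: bank2 4->5 [CONFLICT]
step 9: bank0 6->0 [CONFLICT]
step 10: bank2 5->5 [HIT]
step 11: bank1 1->1 [HIT]
step 12: bank1 1->1 [HIT]
step 13: bank1 1->0 [CONFLICT]
step 14: bank1 0->0 [HIT]
step 15: bank0 0->3 [CONFLICT]

CLASS = CONFLICT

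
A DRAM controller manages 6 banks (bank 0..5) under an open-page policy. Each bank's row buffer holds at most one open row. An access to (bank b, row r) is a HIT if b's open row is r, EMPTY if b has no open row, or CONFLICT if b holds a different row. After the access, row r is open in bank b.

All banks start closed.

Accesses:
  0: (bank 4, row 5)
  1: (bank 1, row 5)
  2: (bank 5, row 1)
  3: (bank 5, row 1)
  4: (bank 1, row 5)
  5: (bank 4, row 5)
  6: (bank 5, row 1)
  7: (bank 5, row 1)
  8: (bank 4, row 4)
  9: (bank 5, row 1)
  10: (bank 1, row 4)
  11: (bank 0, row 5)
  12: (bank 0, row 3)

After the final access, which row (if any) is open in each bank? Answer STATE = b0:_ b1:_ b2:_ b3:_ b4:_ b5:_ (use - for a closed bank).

STATE = b0:3 b1:4 b2:- b3:- b4:4 b5:1

#0 (4,5) E
#1 (1,5) E
#2 (5,1) E
#3 (5,1) H  (was 1)
#4 (1,5) H  (was 5)
#5 (4,5) H  (was 5)
#6 (5,1) H  (was 1)
#7 (5,1) H  (was 1)
#8 (4,4) C  (was 5)
#9 (5,1) H  (was 1)
#10 (1,4) C  (was 5)
#11 (0,5) E
#12 (0,3) C  (was 5)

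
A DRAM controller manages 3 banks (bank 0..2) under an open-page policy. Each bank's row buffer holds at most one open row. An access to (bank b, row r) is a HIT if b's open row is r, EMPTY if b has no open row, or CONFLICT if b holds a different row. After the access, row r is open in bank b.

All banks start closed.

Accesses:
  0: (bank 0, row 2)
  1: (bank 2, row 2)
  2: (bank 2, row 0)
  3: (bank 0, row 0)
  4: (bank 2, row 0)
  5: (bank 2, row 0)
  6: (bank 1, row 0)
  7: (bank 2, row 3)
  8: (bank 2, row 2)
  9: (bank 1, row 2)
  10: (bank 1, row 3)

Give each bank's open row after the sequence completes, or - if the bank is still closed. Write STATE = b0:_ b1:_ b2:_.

STATE = b0:0 b1:3 b2:2

#0 (0,2) E
#1 (2,2) E
#2 (2,0) C  (was 2)
#3 (0,0) C  (was 2)
#4 (2,0) H  (was 0)
#5 (2,0) H  (was 0)
#6 (1,0) E
#7 (2,3) C  (was 0)
#8 (2,2) C  (was 3)
#9 (1,2) C  (was 0)
#10 (1,3) C  (was 2)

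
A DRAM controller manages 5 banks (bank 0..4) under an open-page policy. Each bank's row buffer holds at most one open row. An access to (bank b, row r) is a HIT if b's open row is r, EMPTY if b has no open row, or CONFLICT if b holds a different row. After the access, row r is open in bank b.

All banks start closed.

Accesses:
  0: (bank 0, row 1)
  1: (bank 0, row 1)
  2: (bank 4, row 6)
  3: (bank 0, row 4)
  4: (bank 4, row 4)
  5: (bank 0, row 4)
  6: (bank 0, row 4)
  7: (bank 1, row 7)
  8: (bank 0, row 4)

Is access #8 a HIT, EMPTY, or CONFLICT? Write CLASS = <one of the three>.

step 0: bank0 None->1 [EMPTY]
step 1: bank0 1->1 [HIT]
step 2: bank4 None->6 [EMPTY]
step 3: bank0 1->4 [CONFLICT]
step 4: bank4 6->4 [CONFLICT]
step 5: bank0 4->4 [HIT]
step 6: bank0 4->4 [HIT]
step 7: bank1 None->7 [EMPTY]
step 8: bank0 4->4 [HIT]

CLASS = HIT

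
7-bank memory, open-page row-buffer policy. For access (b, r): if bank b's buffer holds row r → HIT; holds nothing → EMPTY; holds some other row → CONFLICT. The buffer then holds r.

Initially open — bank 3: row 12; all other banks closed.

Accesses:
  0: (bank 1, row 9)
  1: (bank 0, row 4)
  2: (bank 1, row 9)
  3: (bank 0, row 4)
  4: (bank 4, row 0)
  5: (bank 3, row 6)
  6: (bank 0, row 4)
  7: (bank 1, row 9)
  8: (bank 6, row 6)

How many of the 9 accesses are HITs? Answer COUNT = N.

COUNT = 4

step 0: bank1 None->9 [EMPTY]
step 1: bank0 None->4 [EMPTY]
step 2: bank1 9->9 [HIT]
step 3: bank0 4->4 [HIT]
step 4: bank4 None->0 [EMPTY]
step 5: bank3 12->6 [CONFLICT]
step 6: bank0 4->4 [HIT]
step 7: bank1 9->9 [HIT]
step 8: bank6 None->6 [EMPTY]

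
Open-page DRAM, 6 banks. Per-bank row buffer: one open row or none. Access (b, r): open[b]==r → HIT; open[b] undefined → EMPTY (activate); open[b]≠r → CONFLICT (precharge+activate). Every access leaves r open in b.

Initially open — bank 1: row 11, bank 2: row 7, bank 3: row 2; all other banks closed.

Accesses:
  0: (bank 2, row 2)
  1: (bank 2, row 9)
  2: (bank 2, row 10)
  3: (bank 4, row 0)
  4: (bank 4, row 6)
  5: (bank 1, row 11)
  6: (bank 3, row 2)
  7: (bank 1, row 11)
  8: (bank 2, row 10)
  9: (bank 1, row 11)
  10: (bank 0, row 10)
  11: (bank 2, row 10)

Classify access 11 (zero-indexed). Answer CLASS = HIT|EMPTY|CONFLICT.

step 0: bank2 7->2 [CONFLICT]
step 1: bank2 2->9 [CONFLICT]
step 2: bank2 9->10 [CONFLICT]
step 3: bank4 None->0 [EMPTY]
step 4: bank4 0->6 [CONFLICT]
step 5: bank1 11->11 [HIT]
step 6: bank3 2->2 [HIT]
step 7: bank1 11->11 [HIT]
step 8: bank2 10->10 [HIT]
step 9: bank1 11->11 [HIT]
step 10: bank0 None->10 [EMPTY]
step 11: bank2 10->10 [HIT]

CLASS = HIT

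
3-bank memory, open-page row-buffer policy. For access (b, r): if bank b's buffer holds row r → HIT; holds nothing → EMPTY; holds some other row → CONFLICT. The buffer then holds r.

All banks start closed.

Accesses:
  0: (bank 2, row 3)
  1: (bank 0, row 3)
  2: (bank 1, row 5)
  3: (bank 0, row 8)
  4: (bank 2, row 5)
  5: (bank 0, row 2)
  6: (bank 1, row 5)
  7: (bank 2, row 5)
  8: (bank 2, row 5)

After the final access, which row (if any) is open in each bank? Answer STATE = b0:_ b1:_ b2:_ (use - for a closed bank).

STATE = b0:2 b1:5 b2:5

0: bank 2 row 3 — prev None → EMPTY
1: bank 0 row 3 — prev None → EMPTY
2: bank 1 row 5 — prev None → EMPTY
3: bank 0 row 8 — prev 3 → CONFLICT
4: bank 2 row 5 — prev 3 → CONFLICT
5: bank 0 row 2 — prev 8 → CONFLICT
6: bank 1 row 5 — prev 5 → HIT
7: bank 2 row 5 — prev 5 → HIT
8: bank 2 row 5 — prev 5 → HIT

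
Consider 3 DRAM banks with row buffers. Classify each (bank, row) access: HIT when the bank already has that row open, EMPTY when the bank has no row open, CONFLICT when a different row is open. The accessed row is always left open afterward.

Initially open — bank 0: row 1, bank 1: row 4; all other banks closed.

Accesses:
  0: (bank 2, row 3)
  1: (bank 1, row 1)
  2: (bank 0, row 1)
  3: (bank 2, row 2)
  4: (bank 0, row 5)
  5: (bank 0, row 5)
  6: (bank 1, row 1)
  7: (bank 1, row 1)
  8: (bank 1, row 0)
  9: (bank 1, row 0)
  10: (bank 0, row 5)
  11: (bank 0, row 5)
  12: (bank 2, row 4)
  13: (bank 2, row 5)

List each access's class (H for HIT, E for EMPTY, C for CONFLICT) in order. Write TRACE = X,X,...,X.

TRACE = E,C,H,C,C,H,H,H,C,H,H,H,C,C

  [0] b2 r3: no row ⇒ E
  [1] b1 r1: had r4 ⇒ C
  [2] b0 r1: had r1 ⇒ H
  [3] b2 r2: had r3 ⇒ C
  [4] b0 r5: had r1 ⇒ C
  [5] b0 r5: had r5 ⇒ H
  [6] b1 r1: had r1 ⇒ H
  [7] b1 r1: had r1 ⇒ H
  [8] b1 r0: had r1 ⇒ C
  [9] b1 r0: had r0 ⇒ H
  [10] b0 r5: had r5 ⇒ H
  [11] b0 r5: had r5 ⇒ H
  [12] b2 r4: had r2 ⇒ C
  [13] b2 r5: had r4 ⇒ C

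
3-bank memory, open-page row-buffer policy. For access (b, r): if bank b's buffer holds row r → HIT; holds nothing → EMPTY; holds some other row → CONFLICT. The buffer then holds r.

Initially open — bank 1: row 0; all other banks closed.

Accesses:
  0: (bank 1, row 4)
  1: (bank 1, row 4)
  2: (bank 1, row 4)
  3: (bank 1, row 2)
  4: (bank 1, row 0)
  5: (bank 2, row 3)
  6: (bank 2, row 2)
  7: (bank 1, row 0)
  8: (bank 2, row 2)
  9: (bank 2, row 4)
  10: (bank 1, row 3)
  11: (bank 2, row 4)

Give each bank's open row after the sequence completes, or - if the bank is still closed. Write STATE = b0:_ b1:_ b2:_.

STATE = b0:- b1:3 b2:4

#0 (1,4) C  (was 0)
#1 (1,4) H  (was 4)
#2 (1,4) H  (was 4)
#3 (1,2) C  (was 4)
#4 (1,0) C  (was 2)
#5 (2,3) E
#6 (2,2) C  (was 3)
#7 (1,0) H  (was 0)
#8 (2,2) H  (was 2)
#9 (2,4) C  (was 2)
#10 (1,3) C  (was 0)
#11 (2,4) H  (was 4)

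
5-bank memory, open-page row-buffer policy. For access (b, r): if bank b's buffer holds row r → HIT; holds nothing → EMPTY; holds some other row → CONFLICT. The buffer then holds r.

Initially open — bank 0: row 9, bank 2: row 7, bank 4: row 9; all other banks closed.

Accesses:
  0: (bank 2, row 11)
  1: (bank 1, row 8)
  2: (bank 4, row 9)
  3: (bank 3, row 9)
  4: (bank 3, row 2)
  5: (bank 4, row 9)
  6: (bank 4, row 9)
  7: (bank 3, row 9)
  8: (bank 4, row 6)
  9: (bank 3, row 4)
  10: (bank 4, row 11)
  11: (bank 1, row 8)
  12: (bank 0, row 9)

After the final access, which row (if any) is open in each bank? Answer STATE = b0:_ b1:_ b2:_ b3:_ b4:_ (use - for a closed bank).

step 0: bank2 7->11 [CONFLICT]
step 1: bank1 None->8 [EMPTY]
step 2: bank4 9->9 [HIT]
step 3: bank3 None->9 [EMPTY]
step 4: bank3 9->2 [CONFLICT]
step 5: bank4 9->9 [HIT]
step 6: bank4 9->9 [HIT]
step 7: bank3 2->9 [CONFLICT]
step 8: bank4 9->6 [CONFLICT]
step 9: bank3 9->4 [CONFLICT]
step 10: bank4 6->11 [CONFLICT]
step 11: bank1 8->8 [HIT]
step 12: bank0 9->9 [HIT]

STATE = b0:9 b1:8 b2:11 b3:4 b4:11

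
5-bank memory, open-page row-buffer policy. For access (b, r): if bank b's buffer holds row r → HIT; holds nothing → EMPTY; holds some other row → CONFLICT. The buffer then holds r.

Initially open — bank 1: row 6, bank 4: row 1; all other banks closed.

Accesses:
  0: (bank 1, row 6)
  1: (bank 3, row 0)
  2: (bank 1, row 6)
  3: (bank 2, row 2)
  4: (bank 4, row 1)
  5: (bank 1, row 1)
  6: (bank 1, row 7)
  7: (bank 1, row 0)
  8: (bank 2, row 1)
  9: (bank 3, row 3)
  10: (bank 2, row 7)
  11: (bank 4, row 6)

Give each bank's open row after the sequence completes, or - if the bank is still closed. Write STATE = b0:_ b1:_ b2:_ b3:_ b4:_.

STATE = b0:- b1:0 b2:7 b3:3 b4:6

step 0: bank1 6->6 [HIT]
step 1: bank3 None->0 [EMPTY]
step 2: bank1 6->6 [HIT]
step 3: bank2 None->2 [EMPTY]
step 4: bank4 1->1 [HIT]
step 5: bank1 6->1 [CONFLICT]
step 6: bank1 1->7 [CONFLICT]
step 7: bank1 7->0 [CONFLICT]
step 8: bank2 2->1 [CONFLICT]
step 9: bank3 0->3 [CONFLICT]
step 10: bank2 1->7 [CONFLICT]
step 11: bank4 1->6 [CONFLICT]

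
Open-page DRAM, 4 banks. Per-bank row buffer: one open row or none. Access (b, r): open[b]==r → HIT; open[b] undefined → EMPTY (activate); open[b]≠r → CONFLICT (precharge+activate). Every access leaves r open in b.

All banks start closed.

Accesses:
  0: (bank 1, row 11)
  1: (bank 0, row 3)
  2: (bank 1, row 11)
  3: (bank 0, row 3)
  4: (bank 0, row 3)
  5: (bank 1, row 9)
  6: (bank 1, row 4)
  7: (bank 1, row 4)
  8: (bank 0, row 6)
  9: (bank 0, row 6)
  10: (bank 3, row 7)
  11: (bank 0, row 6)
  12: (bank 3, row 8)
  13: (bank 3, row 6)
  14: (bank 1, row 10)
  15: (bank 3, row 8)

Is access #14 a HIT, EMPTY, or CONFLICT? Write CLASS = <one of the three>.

step 0: bank1 None->11 [EMPTY]
step 1: bank0 None->3 [EMPTY]
step 2: bank1 11->11 [HIT]
step 3: bank0 3->3 [HIT]
step 4: bank0 3->3 [HIT]
step 5: bank1 11->9 [CONFLICT]
step 6: bank1 9->4 [CONFLICT]
step 7: bank1 4->4 [HIT]
step 8: bank0 3->6 [CONFLICT]
step 9: bank0 6->6 [HIT]
step 10: bank3 None->7 [EMPTY]
step 11: bank0 6->6 [HIT]
step 12: bank3 7->8 [CONFLICT]
step 13: bank3 8->6 [CONFLICT]
step 14: bank1 4->10 [CONFLICT]
step 15: bank3 6->8 [CONFLICT]

CLASS = CONFLICT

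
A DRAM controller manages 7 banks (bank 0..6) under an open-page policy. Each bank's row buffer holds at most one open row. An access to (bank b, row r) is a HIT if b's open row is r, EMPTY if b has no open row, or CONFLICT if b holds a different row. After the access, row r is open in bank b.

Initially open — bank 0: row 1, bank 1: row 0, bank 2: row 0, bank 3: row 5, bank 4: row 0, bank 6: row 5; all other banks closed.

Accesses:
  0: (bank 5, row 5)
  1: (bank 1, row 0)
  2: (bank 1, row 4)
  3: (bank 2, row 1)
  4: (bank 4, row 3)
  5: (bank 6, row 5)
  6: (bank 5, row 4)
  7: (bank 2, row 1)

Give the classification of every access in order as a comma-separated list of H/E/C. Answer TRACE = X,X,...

0: bank 5 row 5 — prev None → EMPTY
1: bank 1 row 0 — prev 0 → HIT
2: bank 1 row 4 — prev 0 → CONFLICT
3: bank 2 row 1 — prev 0 → CONFLICT
4: bank 4 row 3 — prev 0 → CONFLICT
5: bank 6 row 5 — prev 5 → HIT
6: bank 5 row 4 — prev 5 → CONFLICT
7: bank 2 row 1 — prev 1 → HIT

TRACE = E,H,C,C,C,H,C,H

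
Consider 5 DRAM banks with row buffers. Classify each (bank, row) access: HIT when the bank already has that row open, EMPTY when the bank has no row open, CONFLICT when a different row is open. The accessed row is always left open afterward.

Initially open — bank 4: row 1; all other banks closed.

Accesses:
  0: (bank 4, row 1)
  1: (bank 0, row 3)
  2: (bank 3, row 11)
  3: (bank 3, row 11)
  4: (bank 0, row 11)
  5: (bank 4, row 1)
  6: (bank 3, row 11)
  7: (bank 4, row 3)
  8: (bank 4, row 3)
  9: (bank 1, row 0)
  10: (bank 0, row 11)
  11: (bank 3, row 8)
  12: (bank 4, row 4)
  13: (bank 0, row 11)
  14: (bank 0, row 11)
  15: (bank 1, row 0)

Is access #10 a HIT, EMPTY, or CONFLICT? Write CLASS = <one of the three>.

CLASS = HIT

step 0: bank4 1->1 [HIT]
step 1: bank0 None->3 [EMPTY]
step 2: bank3 None->11 [EMPTY]
step 3: bank3 11->11 [HIT]
step 4: bank0 3->11 [CONFLICT]
step 5: bank4 1->1 [HIT]
step 6: bank3 11->11 [HIT]
step 7: bank4 1->3 [CONFLICT]
step 8: bank4 3->3 [HIT]
step 9: bank1 None->0 [EMPTY]
step 10: bank0 11->11 [HIT]
step 11: bank3 11->8 [CONFLICT]
step 12: bank4 3->4 [CONFLICT]
step 13: bank0 11->11 [HIT]
step 14: bank0 11->11 [HIT]
step 15: bank1 0->0 [HIT]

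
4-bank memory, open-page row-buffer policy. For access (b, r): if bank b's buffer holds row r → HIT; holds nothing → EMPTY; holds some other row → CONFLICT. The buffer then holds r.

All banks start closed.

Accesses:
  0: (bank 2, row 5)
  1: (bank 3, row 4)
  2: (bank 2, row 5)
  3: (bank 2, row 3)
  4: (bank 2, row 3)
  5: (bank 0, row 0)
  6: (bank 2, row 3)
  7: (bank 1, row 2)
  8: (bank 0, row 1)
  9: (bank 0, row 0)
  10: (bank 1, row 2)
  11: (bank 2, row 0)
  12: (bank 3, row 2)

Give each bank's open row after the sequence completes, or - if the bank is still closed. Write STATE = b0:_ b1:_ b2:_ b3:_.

STATE = b0:0 b1:2 b2:0 b3:2

  [0] b2 r5: no row ⇒ E
  [1] b3 r4: no row ⇒ E
  [2] b2 r5: had r5 ⇒ H
  [3] b2 r3: had r5 ⇒ C
  [4] b2 r3: had r3 ⇒ H
  [5] b0 r0: no row ⇒ E
  [6] b2 r3: had r3 ⇒ H
  [7] b1 r2: no row ⇒ E
  [8] b0 r1: had r0 ⇒ C
  [9] b0 r0: had r1 ⇒ C
  [10] b1 r2: had r2 ⇒ H
  [11] b2 r0: had r3 ⇒ C
  [12] b3 r2: had r4 ⇒ C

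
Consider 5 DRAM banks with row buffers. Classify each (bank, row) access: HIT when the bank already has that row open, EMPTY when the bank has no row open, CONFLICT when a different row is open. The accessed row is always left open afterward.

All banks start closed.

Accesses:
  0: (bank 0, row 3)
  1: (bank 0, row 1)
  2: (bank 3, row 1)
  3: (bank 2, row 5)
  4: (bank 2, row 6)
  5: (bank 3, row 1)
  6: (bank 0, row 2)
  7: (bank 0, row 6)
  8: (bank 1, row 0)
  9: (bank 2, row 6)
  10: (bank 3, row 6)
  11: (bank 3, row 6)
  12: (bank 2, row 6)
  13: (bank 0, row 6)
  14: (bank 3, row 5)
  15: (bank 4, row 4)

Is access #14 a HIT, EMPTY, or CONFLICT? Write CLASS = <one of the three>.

CLASS = CONFLICT

step 0: bank0 None->3 [EMPTY]
step 1: bank0 3->1 [CONFLICT]
step 2: bank3 None->1 [EMPTY]
step 3: bank2 None->5 [EMPTY]
step 4: bank2 5->6 [CONFLICT]
step 5: bank3 1->1 [HIT]
step 6: bank0 1->2 [CONFLICT]
step 7: bank0 2->6 [CONFLICT]
step 8: bank1 None->0 [EMPTY]
step 9: bank2 6->6 [HIT]
step 10: bank3 1->6 [CONFLICT]
step 11: bank3 6->6 [HIT]
step 12: bank2 6->6 [HIT]
step 13: bank0 6->6 [HIT]
step 14: bank3 6->5 [CONFLICT]
step 15: bank4 None->4 [EMPTY]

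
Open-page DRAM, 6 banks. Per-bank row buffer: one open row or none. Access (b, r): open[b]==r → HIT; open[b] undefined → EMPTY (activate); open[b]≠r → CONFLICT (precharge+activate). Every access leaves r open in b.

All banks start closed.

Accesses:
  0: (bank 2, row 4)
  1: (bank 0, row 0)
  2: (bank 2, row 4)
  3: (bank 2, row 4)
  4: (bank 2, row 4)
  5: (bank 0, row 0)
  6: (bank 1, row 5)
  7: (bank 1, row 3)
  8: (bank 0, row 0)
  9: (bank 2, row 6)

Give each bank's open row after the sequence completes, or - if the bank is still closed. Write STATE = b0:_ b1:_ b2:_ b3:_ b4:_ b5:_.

STATE = b0:0 b1:3 b2:6 b3:- b4:- b5:-

step 0: bank2 None->4 [EMPTY]
step 1: bank0 None->0 [EMPTY]
step 2: bank2 4->4 [HIT]
step 3: bank2 4->4 [HIT]
step 4: bank2 4->4 [HIT]
step 5: bank0 0->0 [HIT]
step 6: bank1 None->5 [EMPTY]
step 7: bank1 5->3 [CONFLICT]
step 8: bank0 0->0 [HIT]
step 9: bank2 4->6 [CONFLICT]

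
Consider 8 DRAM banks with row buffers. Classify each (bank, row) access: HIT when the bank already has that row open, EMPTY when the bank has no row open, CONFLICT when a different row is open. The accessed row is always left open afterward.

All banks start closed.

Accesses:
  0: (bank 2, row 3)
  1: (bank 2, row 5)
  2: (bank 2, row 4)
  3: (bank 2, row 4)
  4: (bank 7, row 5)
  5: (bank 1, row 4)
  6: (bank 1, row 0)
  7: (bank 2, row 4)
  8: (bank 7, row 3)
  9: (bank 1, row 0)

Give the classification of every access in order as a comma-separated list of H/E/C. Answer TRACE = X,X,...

step 0: bank2 None->3 [EMPTY]
step 1: bank2 3->5 [CONFLICT]
step 2: bank2 5->4 [CONFLICT]
step 3: bank2 4->4 [HIT]
step 4: bank7 None->5 [EMPTY]
step 5: bank1 None->4 [EMPTY]
step 6: bank1 4->0 [CONFLICT]
step 7: bank2 4->4 [HIT]
step 8: bank7 5->3 [CONFLICT]
step 9: bank1 0->0 [HIT]

TRACE = E,C,C,H,E,E,C,H,C,H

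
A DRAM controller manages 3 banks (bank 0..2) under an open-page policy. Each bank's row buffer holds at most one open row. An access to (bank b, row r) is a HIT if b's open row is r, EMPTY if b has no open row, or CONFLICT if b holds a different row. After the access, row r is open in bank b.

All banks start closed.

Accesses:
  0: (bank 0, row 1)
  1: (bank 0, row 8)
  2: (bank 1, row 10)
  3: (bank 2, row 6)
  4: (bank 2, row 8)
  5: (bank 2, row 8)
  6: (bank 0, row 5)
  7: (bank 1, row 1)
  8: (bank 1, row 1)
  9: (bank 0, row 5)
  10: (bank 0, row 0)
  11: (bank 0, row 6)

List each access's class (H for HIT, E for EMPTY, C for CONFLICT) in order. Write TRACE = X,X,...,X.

#0 (0,1) E
#1 (0,8) C  (was 1)
#2 (1,10) E
#3 (2,6) E
#4 (2,8) C  (was 6)
#5 (2,8) H  (was 8)
#6 (0,5) C  (was 8)
#7 (1,1) C  (was 10)
#8 (1,1) H  (was 1)
#9 (0,5) H  (was 5)
#10 (0,0) C  (was 5)
#11 (0,6) C  (was 0)

TRACE = E,C,E,E,C,H,C,C,H,H,C,C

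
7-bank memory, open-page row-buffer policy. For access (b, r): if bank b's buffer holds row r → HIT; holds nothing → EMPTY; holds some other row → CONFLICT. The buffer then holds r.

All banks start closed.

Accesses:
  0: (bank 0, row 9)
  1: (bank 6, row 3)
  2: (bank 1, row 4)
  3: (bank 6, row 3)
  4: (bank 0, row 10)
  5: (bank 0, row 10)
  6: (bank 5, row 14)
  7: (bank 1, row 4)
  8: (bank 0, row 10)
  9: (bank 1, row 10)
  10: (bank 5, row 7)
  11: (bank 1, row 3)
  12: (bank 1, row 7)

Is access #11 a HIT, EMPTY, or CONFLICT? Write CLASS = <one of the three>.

CLASS = CONFLICT

0: bank 0 row 9 — prev None → EMPTY
1: bank 6 row 3 — prev None → EMPTY
2: bank 1 row 4 — prev None → EMPTY
3: bank 6 row 3 — prev 3 → HIT
4: bank 0 row 10 — prev 9 → CONFLICT
5: bank 0 row 10 — prev 10 → HIT
6: bank 5 row 14 — prev None → EMPTY
7: bank 1 row 4 — prev 4 → HIT
8: bank 0 row 10 — prev 10 → HIT
9: bank 1 row 10 — prev 4 → CONFLICT
10: bank 5 row 7 — prev 14 → CONFLICT
11: bank 1 row 3 — prev 10 → CONFLICT
12: bank 1 row 7 — prev 3 → CONFLICT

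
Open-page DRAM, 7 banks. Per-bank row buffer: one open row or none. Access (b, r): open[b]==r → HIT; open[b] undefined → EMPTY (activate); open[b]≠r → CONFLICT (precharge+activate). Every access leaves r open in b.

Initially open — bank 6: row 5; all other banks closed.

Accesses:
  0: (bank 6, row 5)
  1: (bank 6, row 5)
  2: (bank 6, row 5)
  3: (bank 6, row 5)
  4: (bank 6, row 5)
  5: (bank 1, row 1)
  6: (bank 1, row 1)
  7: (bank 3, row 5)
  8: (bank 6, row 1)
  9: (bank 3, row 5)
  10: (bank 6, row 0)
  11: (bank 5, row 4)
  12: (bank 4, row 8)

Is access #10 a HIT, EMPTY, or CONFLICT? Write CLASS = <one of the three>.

0: bank 6 row 5 — prev 5 → HIT
1: bank 6 row 5 — prev 5 → HIT
2: bank 6 row 5 — prev 5 → HIT
3: bank 6 row 5 — prev 5 → HIT
4: bank 6 row 5 — prev 5 → HIT
5: bank 1 row 1 — prev None → EMPTY
6: bank 1 row 1 — prev 1 → HIT
7: bank 3 row 5 — prev None → EMPTY
8: bank 6 row 1 — prev 5 → CONFLICT
9: bank 3 row 5 — prev 5 → HIT
10: bank 6 row 0 — prev 1 → CONFLICT
11: bank 5 row 4 — prev None → EMPTY
12: bank 4 row 8 — prev None → EMPTY

CLASS = CONFLICT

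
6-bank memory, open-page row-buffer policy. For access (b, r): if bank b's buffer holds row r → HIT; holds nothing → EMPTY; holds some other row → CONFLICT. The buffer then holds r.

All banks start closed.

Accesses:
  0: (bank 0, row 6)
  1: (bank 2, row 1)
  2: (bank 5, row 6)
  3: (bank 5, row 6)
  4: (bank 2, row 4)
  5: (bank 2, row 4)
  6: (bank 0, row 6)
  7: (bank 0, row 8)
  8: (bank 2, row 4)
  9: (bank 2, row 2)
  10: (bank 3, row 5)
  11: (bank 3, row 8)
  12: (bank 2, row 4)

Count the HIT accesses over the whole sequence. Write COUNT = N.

COUNT = 4

#0 (0,6) E
#1 (2,1) E
#2 (5,6) E
#3 (5,6) H  (was 6)
#4 (2,4) C  (was 1)
#5 (2,4) H  (was 4)
#6 (0,6) H  (was 6)
#7 (0,8) C  (was 6)
#8 (2,4) H  (was 4)
#9 (2,2) C  (was 4)
#10 (3,5) E
#11 (3,8) C  (was 5)
#12 (2,4) C  (was 2)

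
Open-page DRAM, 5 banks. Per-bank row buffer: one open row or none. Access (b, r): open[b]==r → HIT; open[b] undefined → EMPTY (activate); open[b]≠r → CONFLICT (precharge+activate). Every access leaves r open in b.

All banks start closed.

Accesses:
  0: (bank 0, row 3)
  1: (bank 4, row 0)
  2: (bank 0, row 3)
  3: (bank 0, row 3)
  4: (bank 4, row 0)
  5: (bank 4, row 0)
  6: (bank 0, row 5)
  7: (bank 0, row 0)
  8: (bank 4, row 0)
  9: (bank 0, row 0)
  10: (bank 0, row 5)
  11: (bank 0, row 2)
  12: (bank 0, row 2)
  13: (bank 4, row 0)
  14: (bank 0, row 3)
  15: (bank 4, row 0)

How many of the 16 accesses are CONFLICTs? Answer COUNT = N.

  [0] b0 r3: no row ⇒ E
  [1] b4 r0: no row ⇒ E
  [2] b0 r3: had r3 ⇒ H
  [3] b0 r3: had r3 ⇒ H
  [4] b4 r0: had r0 ⇒ H
  [5] b4 r0: had r0 ⇒ H
  [6] b0 r5: had r3 ⇒ C
  [7] b0 r0: had r5 ⇒ C
  [8] b4 r0: had r0 ⇒ H
  [9] b0 r0: had r0 ⇒ H
  [10] b0 r5: had r0 ⇒ C
  [11] b0 r2: had r5 ⇒ C
  [12] b0 r2: had r2 ⇒ H
  [13] b4 r0: had r0 ⇒ H
  [14] b0 r3: had r2 ⇒ C
  [15] b4 r0: had r0 ⇒ H

COUNT = 5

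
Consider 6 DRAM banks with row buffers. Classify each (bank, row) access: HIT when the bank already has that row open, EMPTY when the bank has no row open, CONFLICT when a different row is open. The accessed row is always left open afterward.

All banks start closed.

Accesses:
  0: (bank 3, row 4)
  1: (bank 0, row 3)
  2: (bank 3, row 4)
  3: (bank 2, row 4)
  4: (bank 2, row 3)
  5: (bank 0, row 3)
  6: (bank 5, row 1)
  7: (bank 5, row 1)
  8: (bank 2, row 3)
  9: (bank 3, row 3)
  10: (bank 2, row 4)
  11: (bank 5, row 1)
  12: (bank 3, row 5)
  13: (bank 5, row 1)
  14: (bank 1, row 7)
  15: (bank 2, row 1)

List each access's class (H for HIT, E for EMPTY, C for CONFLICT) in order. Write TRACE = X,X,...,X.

0: bank 3 row 4 — prev None → EMPTY
1: bank 0 row 3 — prev None → EMPTY
2: bank 3 row 4 — prev 4 → HIT
3: bank 2 row 4 — prev None → EMPTY
4: bank 2 row 3 — prev 4 → CONFLICT
5: bank 0 row 3 — prev 3 → HIT
6: bank 5 row 1 — prev None → EMPTY
7: bank 5 row 1 — prev 1 → HIT
8: bank 2 row 3 — prev 3 → HIT
9: bank 3 row 3 — prev 4 → CONFLICT
10: bank 2 row 4 — prev 3 → CONFLICT
11: bank 5 row 1 — prev 1 → HIT
12: bank 3 row 5 — prev 3 → CONFLICT
13: bank 5 row 1 — prev 1 → HIT
14: bank 1 row 7 — prev None → EMPTY
15: bank 2 row 1 — prev 4 → CONFLICT

TRACE = E,E,H,E,C,H,E,H,H,C,C,H,C,H,E,C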